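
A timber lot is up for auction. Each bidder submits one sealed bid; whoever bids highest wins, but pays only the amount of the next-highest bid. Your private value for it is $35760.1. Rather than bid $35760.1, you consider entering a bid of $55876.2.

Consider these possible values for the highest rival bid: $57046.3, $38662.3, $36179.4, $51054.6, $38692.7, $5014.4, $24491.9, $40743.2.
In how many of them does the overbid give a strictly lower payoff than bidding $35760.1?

The deviation hurts exactly when the highest competing bid lies strictly between $35760.1 and $55876.2 — overbidding then wins at a price above your value.
$57046.3: above both → same outcome either way.
$38662.3: inside the interval → strictly worse (loss $2902.2).
$36179.4: inside the interval → strictly worse (loss $419.3).
$51054.6: inside the interval → strictly worse (loss $15294.5).
$38692.7: inside the interval → strictly worse (loss $2932.6).
$5014.4: below both → same outcome either way.
$24491.9: below both → same outcome either way.
$40743.2: inside the interval → strictly worse (loss $4983.1).
Count: 5.

5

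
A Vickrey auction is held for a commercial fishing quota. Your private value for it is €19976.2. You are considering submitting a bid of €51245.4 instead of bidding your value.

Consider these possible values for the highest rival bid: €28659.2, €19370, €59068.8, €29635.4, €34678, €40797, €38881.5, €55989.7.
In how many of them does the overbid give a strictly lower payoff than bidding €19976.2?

5

The deviation hurts exactly when the highest competing bid lies strictly between €19976.2 and €51245.4 — overbidding then wins at a price above your value.
€28659.2: inside the interval → strictly worse (loss €8683).
€19370: below both → same outcome either way.
€59068.8: above both → same outcome either way.
€29635.4: inside the interval → strictly worse (loss €9659.2).
€34678: inside the interval → strictly worse (loss €14701.8).
€40797: inside the interval → strictly worse (loss €20820.8).
€38881.5: inside the interval → strictly worse (loss €18905.3).
€55989.7: above both → same outcome either way.
Count: 5.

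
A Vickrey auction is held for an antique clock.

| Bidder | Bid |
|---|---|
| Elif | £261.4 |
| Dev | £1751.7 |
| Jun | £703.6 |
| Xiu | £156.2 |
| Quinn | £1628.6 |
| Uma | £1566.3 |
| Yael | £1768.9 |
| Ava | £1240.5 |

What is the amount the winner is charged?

£1751.7

Highest bid: Yael at £1768.9, so Yael wins.
Second-highest bid: Dev at £1751.7 — that is the price the winner pays.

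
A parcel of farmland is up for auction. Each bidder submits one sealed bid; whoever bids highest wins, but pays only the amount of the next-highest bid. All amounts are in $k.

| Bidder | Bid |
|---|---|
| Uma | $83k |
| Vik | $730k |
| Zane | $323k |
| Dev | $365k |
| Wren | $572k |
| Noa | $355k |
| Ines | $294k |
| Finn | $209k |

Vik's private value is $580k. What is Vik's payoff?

$8k

Highest bid: Vik at $730k, so Vik wins.
Second-highest bid: Wren at $572k — that is the price the winner pays.
Vik's payoff = value − price = $580k − $572k = $8k.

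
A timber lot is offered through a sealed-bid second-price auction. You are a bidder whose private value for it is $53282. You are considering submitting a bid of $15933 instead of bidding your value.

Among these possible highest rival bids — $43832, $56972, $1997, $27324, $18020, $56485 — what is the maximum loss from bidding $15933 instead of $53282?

$35262

$43832: truthful gives $9450, deviation gives $0 → loss $9450.
$56972: same outcome either way → loss $0.
$1997: same outcome either way → loss $0.
$27324: truthful gives $25958, deviation gives $0 → loss $25958.
$18020: truthful gives $35262, deviation gives $0 → loss $35262.
$56485: same outcome either way → loss $0.
Maximum loss: $35262.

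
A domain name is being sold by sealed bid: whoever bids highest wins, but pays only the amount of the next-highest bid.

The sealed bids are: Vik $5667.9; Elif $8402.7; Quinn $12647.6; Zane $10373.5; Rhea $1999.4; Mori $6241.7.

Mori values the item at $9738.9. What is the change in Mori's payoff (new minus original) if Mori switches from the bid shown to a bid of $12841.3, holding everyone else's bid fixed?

The highest bid among the other bidders is $12647.6; Mori's bid doesn't change that.
Original bid $6241.7: Mori is not highest (top rival bid is $12647.6); payoff $0.
Alternative bid $12841.3: Mori is highest, pays the top rival bid $12647.6; payoff $9738.9 − $12647.6 = −$2908.7.
Change in payoff = −$2908.7 − ($0) = −$2908.7.

−$2908.7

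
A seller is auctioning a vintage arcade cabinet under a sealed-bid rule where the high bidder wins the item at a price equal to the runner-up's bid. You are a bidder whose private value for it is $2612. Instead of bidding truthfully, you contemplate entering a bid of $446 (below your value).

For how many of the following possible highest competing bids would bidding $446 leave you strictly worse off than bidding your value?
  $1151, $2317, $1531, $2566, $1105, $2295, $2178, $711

The deviation hurts exactly when the highest competing bid lies strictly between $446 and $2612 — underbidding then forfeits a profitable win.
$1151: inside the interval → strictly worse (loss $1461).
$2317: inside the interval → strictly worse (loss $295).
$1531: inside the interval → strictly worse (loss $1081).
$2566: inside the interval → strictly worse (loss $46).
$1105: inside the interval → strictly worse (loss $1507).
$2295: inside the interval → strictly worse (loss $317).
$2178: inside the interval → strictly worse (loss $434).
$711: inside the interval → strictly worse (loss $1901).
Count: 8.

8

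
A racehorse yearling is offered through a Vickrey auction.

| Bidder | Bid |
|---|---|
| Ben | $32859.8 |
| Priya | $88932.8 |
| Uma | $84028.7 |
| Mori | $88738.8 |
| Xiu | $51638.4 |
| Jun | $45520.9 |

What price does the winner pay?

$88738.8

Highest bid: Priya at $88932.8, so Priya wins.
Second-highest bid: Mori at $88738.8 — that is the price the winner pays.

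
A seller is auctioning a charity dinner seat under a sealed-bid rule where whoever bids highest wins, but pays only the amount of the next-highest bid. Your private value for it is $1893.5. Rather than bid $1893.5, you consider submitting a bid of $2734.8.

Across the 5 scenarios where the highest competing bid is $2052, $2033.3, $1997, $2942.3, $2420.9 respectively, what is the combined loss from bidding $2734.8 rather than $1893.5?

The deviation costs you only when the competing bid falls strictly between $1893.5 and $2734.8; elsewhere both bids give the same outcome.
$2052: truthful payoff $0, deviation payoff −$158.5 → loss $158.5.
$2033.3: truthful payoff $0, deviation payoff −$139.8 → loss $139.8.
$1997: truthful payoff $0, deviation payoff −$103.5 → loss $103.5.
$2942.3: outcomes coincide → loss $0.
$2420.9: truthful payoff $0, deviation payoff −$527.4 → loss $527.4.
Total loss = $158.5 + $139.8 + $103.5 + $527.4 = $929.2.

$929.2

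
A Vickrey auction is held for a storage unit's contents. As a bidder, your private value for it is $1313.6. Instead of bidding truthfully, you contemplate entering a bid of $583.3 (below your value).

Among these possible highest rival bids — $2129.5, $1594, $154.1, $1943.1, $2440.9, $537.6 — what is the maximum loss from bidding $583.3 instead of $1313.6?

$0

$2129.5: same outcome either way → loss $0.
$1594: same outcome either way → loss $0.
$154.1: same outcome either way → loss $0.
$1943.1: same outcome either way → loss $0.
$2440.9: same outcome either way → loss $0.
$537.6: same outcome either way → loss $0.
Maximum loss: $0.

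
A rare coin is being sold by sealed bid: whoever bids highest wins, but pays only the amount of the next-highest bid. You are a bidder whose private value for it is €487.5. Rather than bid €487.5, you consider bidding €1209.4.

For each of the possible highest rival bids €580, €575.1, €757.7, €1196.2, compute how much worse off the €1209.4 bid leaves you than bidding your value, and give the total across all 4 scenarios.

€1159

The deviation costs you only when the competing bid falls strictly between €487.5 and €1209.4; elsewhere both bids give the same outcome.
€580: truthful payoff €0, deviation payoff −€92.5 → loss €92.5.
€575.1: truthful payoff €0, deviation payoff −€87.6 → loss €87.6.
€757.7: truthful payoff €0, deviation payoff −€270.2 → loss €270.2.
€1196.2: truthful payoff €0, deviation payoff −€708.7 → loss €708.7.
Total loss = €92.5 + €87.6 + €270.2 + €708.7 = €1159.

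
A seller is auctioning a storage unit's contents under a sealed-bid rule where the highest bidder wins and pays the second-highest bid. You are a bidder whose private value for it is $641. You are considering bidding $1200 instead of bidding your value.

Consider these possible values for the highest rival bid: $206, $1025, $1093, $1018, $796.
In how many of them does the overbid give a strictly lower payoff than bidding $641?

The deviation hurts exactly when the highest competing bid lies strictly between $641 and $1200 — overbidding then wins at a price above your value.
$206: below both → same outcome either way.
$1025: inside the interval → strictly worse (loss $384).
$1093: inside the interval → strictly worse (loss $452).
$1018: inside the interval → strictly worse (loss $377).
$796: inside the interval → strictly worse (loss $155).
Count: 4.

4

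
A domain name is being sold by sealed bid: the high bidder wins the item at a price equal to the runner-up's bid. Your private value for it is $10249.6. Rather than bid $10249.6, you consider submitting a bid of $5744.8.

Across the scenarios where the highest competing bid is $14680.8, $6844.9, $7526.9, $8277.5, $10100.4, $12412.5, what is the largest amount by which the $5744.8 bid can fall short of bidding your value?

$3404.7

$14680.8: same outcome either way → loss $0.
$6844.9: truthful gives $3404.7, deviation gives $0 → loss $3404.7.
$7526.9: truthful gives $2722.7, deviation gives $0 → loss $2722.7.
$8277.5: truthful gives $1972.1, deviation gives $0 → loss $1972.1.
$10100.4: truthful gives $149.2, deviation gives $0 → loss $149.2.
$12412.5: same outcome either way → loss $0.
Maximum loss: $3404.7.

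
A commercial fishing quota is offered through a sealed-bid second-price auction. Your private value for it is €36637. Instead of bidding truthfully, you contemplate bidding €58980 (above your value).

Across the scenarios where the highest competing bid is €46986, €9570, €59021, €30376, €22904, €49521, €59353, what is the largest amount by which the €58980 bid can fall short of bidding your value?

€46986: truthful gives €0, deviation gives −€10349 → loss €10349.
€9570: same outcome either way → loss €0.
€59021: same outcome either way → loss €0.
€30376: same outcome either way → loss €0.
€22904: same outcome either way → loss €0.
€49521: truthful gives €0, deviation gives −€12884 → loss €12884.
€59353: same outcome either way → loss €0.
Maximum loss: €12884.

€12884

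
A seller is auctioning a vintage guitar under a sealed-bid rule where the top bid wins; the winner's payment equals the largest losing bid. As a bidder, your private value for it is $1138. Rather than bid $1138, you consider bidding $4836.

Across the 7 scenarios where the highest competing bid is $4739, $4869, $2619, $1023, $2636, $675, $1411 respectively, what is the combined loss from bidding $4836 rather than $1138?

$6853

The deviation costs you only when the competing bid falls strictly between $1138 and $4836; elsewhere both bids give the same outcome.
$4739: truthful payoff $0, deviation payoff −$3601 → loss $3601.
$4869: outcomes coincide → loss $0.
$2619: truthful payoff $0, deviation payoff −$1481 → loss $1481.
$1023: outcomes coincide → loss $0.
$2636: truthful payoff $0, deviation payoff −$1498 → loss $1498.
$675: outcomes coincide → loss $0.
$1411: truthful payoff $0, deviation payoff −$273 → loss $273.
Total loss = $3601 + $1481 + $1498 + $273 = $6853.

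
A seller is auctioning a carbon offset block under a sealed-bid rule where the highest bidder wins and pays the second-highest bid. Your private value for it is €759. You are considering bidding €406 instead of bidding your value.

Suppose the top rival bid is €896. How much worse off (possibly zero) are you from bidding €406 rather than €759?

Bidding your value €759: you lose (since €759 < €896). Payoff €0.
Bidding €406: you lose. Payoff €0.
Difference = €0 − €0 = €0; both bids lead to the same outcome because the competing bid is above both your value and your alternative bid.
Truthful bidding weakly dominates here: raising your bid can only win items priced above your value, and lowering it can only forfeit items priced below.

€0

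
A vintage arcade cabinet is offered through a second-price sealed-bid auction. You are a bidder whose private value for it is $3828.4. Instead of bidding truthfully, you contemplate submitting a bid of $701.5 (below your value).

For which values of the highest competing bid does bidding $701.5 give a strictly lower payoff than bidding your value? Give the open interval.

If the competing bid is below $701.5, both bids win at the same price — no difference.
If it is above $3828.4, both bids lose — no difference.
If it lies strictly between $701.5 and $3828.4, bidding your value wins at a price below your value (positive payoff) while bidding $701.5 loses (payoff 0).
So the deviation strictly hurts on the open interval ($701.5, $3828.4).
Truthful bidding weakly dominates here: raising your bid can only win items priced above your value, and lowering it can only forfeit items priced below.

($701.5, $3828.4)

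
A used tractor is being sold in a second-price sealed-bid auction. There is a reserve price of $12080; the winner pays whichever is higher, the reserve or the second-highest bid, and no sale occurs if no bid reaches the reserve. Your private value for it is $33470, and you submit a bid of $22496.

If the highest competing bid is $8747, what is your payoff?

$21390

Your bid $22496 is the highest and exceeds the reserve.
Price = max(second-highest bid, reserve) = max($8747, $12080) = $12080.
Payoff = $33470 − $12080 = $21390.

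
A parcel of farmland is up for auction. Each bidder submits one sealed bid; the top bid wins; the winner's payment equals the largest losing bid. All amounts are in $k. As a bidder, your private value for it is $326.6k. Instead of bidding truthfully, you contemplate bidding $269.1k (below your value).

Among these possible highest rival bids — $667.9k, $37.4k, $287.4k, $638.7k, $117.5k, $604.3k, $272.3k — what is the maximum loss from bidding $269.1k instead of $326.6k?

$667.9k: same outcome either way → loss $0k.
$37.4k: same outcome either way → loss $0k.
$287.4k: truthful gives $39.2k, deviation gives $0k → loss $39.2k.
$638.7k: same outcome either way → loss $0k.
$117.5k: same outcome either way → loss $0k.
$604.3k: same outcome either way → loss $0k.
$272.3k: truthful gives $54.3k, deviation gives $0k → loss $54.3k.
Maximum loss: $54.3k.

$54.3k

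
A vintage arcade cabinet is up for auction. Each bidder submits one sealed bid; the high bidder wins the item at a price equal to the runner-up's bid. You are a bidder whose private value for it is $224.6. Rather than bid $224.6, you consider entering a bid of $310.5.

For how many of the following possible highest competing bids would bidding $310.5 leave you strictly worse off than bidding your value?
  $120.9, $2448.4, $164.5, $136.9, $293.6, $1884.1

The deviation hurts exactly when the highest competing bid lies strictly between $224.6 and $310.5 — overbidding then wins at a price above your value.
$120.9: below both → same outcome either way.
$2448.4: above both → same outcome either way.
$164.5: below both → same outcome either way.
$136.9: below both → same outcome either way.
$293.6: inside the interval → strictly worse (loss $69).
$1884.1: above both → same outcome either way.
Count: 1.

1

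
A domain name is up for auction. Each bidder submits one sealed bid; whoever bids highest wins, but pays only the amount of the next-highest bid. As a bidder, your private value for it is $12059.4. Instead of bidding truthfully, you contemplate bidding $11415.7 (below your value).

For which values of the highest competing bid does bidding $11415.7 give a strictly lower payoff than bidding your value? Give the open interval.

($11415.7, $12059.4)

If the competing bid is below $11415.7, both bids win at the same price — no difference.
If it is above $12059.4, both bids lose — no difference.
If it lies strictly between $11415.7 and $12059.4, bidding your value wins at a price below your value (positive payoff) while bidding $11415.7 loses (payoff 0).
So the deviation strictly hurts on the open interval ($11415.7, $12059.4).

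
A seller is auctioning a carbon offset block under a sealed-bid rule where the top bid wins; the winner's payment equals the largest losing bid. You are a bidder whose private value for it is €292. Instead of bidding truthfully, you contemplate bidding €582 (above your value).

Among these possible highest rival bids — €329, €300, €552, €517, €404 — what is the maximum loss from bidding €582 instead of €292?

€329: truthful gives €0, deviation gives −€37 → loss €37.
€300: truthful gives €0, deviation gives −€8 → loss €8.
€552: truthful gives €0, deviation gives −€260 → loss €260.
€517: truthful gives €0, deviation gives −€225 → loss €225.
€404: truthful gives €0, deviation gives −€112 → loss €112.
Maximum loss: €260.

€260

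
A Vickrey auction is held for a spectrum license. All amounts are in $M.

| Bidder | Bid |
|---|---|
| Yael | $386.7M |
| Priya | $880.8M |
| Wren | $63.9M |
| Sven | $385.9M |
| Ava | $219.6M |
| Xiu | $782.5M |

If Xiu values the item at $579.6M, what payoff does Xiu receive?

Highest bid: Priya at $880.8M, so Priya wins.
Second-highest bid: Xiu at $782.5M — that is the price the winner pays.
Xiu did not win, so Xiu pays nothing and receives nothing: payoff $0M.

$0M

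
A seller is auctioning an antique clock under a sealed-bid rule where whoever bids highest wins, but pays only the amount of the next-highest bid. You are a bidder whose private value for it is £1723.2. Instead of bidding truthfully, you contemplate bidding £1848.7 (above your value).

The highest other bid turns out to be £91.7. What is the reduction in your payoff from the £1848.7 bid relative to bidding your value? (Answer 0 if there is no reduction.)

£0

Bidding your value £1723.2: you win (since £1723.2 > £91.7) and pay £91.7. Payoff £1631.5.
Bidding £1848.7: you win and pay £91.7. Payoff £1723.2 − £91.7 = £1631.5.
Difference = £1631.5 − £1631.5 = £0; both bids lead to the same outcome because the competing bid is below both your value and your alternative bid.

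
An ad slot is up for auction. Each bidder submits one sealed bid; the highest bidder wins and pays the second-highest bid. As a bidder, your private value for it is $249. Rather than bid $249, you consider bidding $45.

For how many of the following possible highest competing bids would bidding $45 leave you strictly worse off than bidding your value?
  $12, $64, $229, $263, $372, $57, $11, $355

The deviation hurts exactly when the highest competing bid lies strictly between $45 and $249 — underbidding then forfeits a profitable win.
$12: below both → same outcome either way.
$64: inside the interval → strictly worse (loss $185).
$229: inside the interval → strictly worse (loss $20).
$263: above both → same outcome either way.
$372: above both → same outcome either way.
$57: inside the interval → strictly worse (loss $192).
$11: below both → same outcome either way.
$355: above both → same outcome either way.
Count: 3.

3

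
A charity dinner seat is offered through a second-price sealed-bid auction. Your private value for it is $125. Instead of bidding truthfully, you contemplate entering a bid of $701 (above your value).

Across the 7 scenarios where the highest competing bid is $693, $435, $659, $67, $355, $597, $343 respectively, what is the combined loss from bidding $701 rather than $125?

The deviation costs you only when the competing bid falls strictly between $125 and $701; elsewhere both bids give the same outcome.
$693: truthful payoff $0, deviation payoff −$568 → loss $568.
$435: truthful payoff $0, deviation payoff −$310 → loss $310.
$659: truthful payoff $0, deviation payoff −$534 → loss $534.
$67: outcomes coincide → loss $0.
$355: truthful payoff $0, deviation payoff −$230 → loss $230.
$597: truthful payoff $0, deviation payoff −$472 → loss $472.
$343: truthful payoff $0, deviation payoff −$218 → loss $218.
Total loss = $568 + $310 + $534 + $230 + $472 + $218 = $2332.

$2332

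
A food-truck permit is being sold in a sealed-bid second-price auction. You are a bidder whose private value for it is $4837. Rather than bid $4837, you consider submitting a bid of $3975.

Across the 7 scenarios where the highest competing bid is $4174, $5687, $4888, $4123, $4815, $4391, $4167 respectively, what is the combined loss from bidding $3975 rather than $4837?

$2515

The deviation costs you only when the competing bid falls strictly between $3975 and $4837; elsewhere both bids give the same outcome.
$4174: truthful payoff $663, deviation payoff $0 → loss $663.
$5687: outcomes coincide → loss $0.
$4888: outcomes coincide → loss $0.
$4123: truthful payoff $714, deviation payoff $0 → loss $714.
$4815: truthful payoff $22, deviation payoff $0 → loss $22.
$4391: truthful payoff $446, deviation payoff $0 → loss $446.
$4167: truthful payoff $670, deviation payoff $0 → loss $670.
Total loss = $663 + $714 + $22 + $446 + $670 = $2515.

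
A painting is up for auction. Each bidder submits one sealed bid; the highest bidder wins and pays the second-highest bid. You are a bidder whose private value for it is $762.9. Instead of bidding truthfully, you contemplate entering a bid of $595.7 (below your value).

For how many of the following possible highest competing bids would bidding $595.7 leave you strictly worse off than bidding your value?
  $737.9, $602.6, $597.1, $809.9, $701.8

4

The deviation hurts exactly when the highest competing bid lies strictly between $595.7 and $762.9 — underbidding then forfeits a profitable win.
$737.9: inside the interval → strictly worse (loss $25).
$602.6: inside the interval → strictly worse (loss $160.3).
$597.1: inside the interval → strictly worse (loss $165.8).
$809.9: above both → same outcome either way.
$701.8: inside the interval → strictly worse (loss $61.1).
Count: 4.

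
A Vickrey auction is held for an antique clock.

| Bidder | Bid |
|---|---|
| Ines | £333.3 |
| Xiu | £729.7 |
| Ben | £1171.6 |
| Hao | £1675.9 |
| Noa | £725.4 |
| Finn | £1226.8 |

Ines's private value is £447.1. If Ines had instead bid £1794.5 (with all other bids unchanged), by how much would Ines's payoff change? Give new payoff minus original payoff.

The highest bid among the other bidders is £1675.9; Ines's bid doesn't change that.
Original bid £333.3: Ines is not highest (top rival bid is £1675.9); payoff £0.
Alternative bid £1794.5: Ines is highest, pays the top rival bid £1675.9; payoff £447.1 − £1675.9 = −£1228.8.
Change in payoff = −£1228.8 − (£0) = −£1228.8.

−£1228.8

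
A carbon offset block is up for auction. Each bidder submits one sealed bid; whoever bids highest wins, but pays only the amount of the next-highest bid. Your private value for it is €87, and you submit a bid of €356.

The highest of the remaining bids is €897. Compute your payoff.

€0

Your bid €356 is below the highest competing bid €897, so you lose.
A losing bidder pays nothing and receives nothing: payoff = €0.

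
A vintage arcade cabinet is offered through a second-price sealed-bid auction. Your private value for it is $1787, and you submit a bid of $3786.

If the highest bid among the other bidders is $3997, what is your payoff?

Your bid $3786 is below the highest competing bid $3997, so you lose.
A losing bidder pays nothing and receives nothing: payoff = $0.

$0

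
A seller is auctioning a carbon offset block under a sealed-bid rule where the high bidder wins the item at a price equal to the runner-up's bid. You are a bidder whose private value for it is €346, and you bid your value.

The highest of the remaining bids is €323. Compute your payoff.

Your bid €346 exceeds the highest competing bid €323, so you win.
In a second-price auction the winner pays the second-highest bid, €323.
Payoff = value − price = €346 − €323 = €23.

€23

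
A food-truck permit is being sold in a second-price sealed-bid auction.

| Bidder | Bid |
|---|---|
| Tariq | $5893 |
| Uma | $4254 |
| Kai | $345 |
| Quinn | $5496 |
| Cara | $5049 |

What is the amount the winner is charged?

$5496

Highest bid: Tariq at $5893, so Tariq wins.
Second-highest bid: Quinn at $5496 — that is the price the winner pays.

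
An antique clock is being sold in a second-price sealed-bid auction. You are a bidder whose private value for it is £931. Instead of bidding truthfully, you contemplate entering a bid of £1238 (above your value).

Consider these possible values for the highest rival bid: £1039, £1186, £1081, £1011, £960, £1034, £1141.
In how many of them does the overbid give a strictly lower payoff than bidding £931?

The deviation hurts exactly when the highest competing bid lies strictly between £931 and £1238 — overbidding then wins at a price above your value.
£1039: inside the interval → strictly worse (loss £108).
£1186: inside the interval → strictly worse (loss £255).
£1081: inside the interval → strictly worse (loss £150).
£1011: inside the interval → strictly worse (loss £80).
£960: inside the interval → strictly worse (loss £29).
£1034: inside the interval → strictly worse (loss £103).
£1141: inside the interval → strictly worse (loss £210).
Count: 7.

7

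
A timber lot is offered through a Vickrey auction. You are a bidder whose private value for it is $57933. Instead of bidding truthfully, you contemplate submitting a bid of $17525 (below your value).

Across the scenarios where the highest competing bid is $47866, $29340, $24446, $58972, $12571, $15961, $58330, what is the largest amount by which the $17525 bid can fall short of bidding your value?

$33487

$47866: truthful gives $10067, deviation gives $0 → loss $10067.
$29340: truthful gives $28593, deviation gives $0 → loss $28593.
$24446: truthful gives $33487, deviation gives $0 → loss $33487.
$58972: same outcome either way → loss $0.
$12571: same outcome either way → loss $0.
$15961: same outcome either way → loss $0.
$58330: same outcome either way → loss $0.
Maximum loss: $33487.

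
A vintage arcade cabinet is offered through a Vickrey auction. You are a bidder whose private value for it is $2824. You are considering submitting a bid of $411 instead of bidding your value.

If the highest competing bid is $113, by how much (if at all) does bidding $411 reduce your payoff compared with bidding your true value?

Bidding your value $2824: you win (since $2824 > $113) and pay $113. Payoff $2711.
Bidding $411: you win and pay $113. Payoff $2824 − $113 = $2711.
Difference = $2711 − $2711 = $0; both bids lead to the same outcome because the competing bid is below both your value and your alternative bid.
In a second-price auction your bid sets only whether you win, not what you pay, so bidding your true value is weakly dominant.

$0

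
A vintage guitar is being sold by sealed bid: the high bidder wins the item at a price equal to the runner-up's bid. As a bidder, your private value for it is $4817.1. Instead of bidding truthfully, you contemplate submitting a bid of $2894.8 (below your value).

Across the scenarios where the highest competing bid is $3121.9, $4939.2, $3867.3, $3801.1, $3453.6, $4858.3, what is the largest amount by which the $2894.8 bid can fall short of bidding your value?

$3121.9: truthful gives $1695.2, deviation gives $0 → loss $1695.2.
$4939.2: same outcome either way → loss $0.
$3867.3: truthful gives $949.8, deviation gives $0 → loss $949.8.
$3801.1: truthful gives $1016, deviation gives $0 → loss $1016.
$3453.6: truthful gives $1363.5, deviation gives $0 → loss $1363.5.
$4858.3: same outcome either way → loss $0.
Maximum loss: $1695.2.

$1695.2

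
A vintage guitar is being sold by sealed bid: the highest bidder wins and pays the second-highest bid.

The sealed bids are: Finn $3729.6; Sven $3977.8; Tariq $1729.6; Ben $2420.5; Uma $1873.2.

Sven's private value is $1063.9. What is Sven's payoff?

−$2665.7

Highest bid: Sven at $3977.8, so Sven wins.
Second-highest bid: Finn at $3729.6 — that is the price the winner pays.
Sven's payoff = value − price = $1063.9 − $3729.6 = −$2665.7.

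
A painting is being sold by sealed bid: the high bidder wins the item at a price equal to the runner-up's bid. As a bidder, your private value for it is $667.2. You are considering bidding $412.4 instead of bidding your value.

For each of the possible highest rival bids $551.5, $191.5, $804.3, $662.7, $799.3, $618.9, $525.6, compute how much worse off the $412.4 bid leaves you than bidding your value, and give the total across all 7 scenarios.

$310.1

The deviation costs you only when the competing bid falls strictly between $412.4 and $667.2; elsewhere both bids give the same outcome.
$551.5: truthful payoff $115.7, deviation payoff $0 → loss $115.7.
$191.5: outcomes coincide → loss $0.
$804.3: outcomes coincide → loss $0.
$662.7: truthful payoff $4.5, deviation payoff $0 → loss $4.5.
$799.3: outcomes coincide → loss $0.
$618.9: truthful payoff $48.3, deviation payoff $0 → loss $48.3.
$525.6: truthful payoff $141.6, deviation payoff $0 → loss $141.6.
Total loss = $115.7 + $4.5 + $48.3 + $141.6 = $310.1.
In a second-price auction your bid sets only whether you win, not what you pay, so bidding your true value is weakly dominant.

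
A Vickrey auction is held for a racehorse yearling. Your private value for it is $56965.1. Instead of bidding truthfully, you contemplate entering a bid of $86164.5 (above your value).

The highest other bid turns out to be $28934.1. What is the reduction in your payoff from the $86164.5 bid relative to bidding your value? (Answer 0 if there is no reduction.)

$0

Bidding your value $56965.1: you win (since $56965.1 > $28934.1) and pay $28934.1. Payoff $28031.
Bidding $86164.5: you win and pay $28934.1. Payoff $56965.1 − $28934.1 = $28031.
Difference = $28031 − $28031 = $0; both bids lead to the same outcome because the competing bid is below both your value and your alternative bid.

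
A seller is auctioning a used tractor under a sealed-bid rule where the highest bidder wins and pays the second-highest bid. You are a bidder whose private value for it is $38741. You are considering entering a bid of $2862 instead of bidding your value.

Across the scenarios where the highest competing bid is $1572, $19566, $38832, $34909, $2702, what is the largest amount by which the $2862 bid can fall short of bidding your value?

$19175

$1572: same outcome either way → loss $0.
$19566: truthful gives $19175, deviation gives $0 → loss $19175.
$38832: same outcome either way → loss $0.
$34909: truthful gives $3832, deviation gives $0 → loss $3832.
$2702: same outcome either way → loss $0.
Maximum loss: $19175.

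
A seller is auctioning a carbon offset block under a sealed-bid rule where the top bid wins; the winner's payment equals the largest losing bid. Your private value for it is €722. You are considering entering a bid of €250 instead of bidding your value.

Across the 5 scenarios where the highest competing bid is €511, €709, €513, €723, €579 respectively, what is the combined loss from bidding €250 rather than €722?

€576

The deviation costs you only when the competing bid falls strictly between €250 and €722; elsewhere both bids give the same outcome.
€511: truthful payoff €211, deviation payoff €0 → loss €211.
€709: truthful payoff €13, deviation payoff €0 → loss €13.
€513: truthful payoff €209, deviation payoff €0 → loss €209.
€723: outcomes coincide → loss €0.
€579: truthful payoff €143, deviation payoff €0 → loss €143.
Total loss = €211 + €13 + €209 + €143 = €576.
Truthful bidding weakly dominates here: raising your bid can only win items priced above your value, and lowering it can only forfeit items priced below.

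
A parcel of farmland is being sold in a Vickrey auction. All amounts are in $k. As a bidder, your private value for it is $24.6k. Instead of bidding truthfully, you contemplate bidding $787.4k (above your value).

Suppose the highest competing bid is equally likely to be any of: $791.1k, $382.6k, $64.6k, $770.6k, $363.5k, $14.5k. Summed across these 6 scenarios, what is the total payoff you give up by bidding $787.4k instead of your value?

The deviation costs you only when the competing bid falls strictly between $24.6k and $787.4k; elsewhere both bids give the same outcome.
$791.1k: outcomes coincide → loss $0k.
$382.6k: truthful payoff $0k, deviation payoff −$358k → loss $358k.
$64.6k: truthful payoff $0k, deviation payoff −$40k → loss $40k.
$770.6k: truthful payoff $0k, deviation payoff −$746k → loss $746k.
$363.5k: truthful payoff $0k, deviation payoff −$338.9k → loss $338.9k.
$14.5k: outcomes coincide → loss $0k.
Total loss = $358k + $40k + $746k + $338.9k = $1482.9k.

$1482.9k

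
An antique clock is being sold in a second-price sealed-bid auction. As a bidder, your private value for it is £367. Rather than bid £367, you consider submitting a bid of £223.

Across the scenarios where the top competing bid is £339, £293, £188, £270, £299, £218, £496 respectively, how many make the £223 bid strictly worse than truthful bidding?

4

The deviation hurts exactly when the highest competing bid lies strictly between £223 and £367 — underbidding then forfeits a profitable win.
£339: inside the interval → strictly worse (loss £28).
£293: inside the interval → strictly worse (loss £74).
£188: below both → same outcome either way.
£270: inside the interval → strictly worse (loss £97).
£299: inside the interval → strictly worse (loss £68).
£218: below both → same outcome either way.
£496: above both → same outcome either way.
Count: 4.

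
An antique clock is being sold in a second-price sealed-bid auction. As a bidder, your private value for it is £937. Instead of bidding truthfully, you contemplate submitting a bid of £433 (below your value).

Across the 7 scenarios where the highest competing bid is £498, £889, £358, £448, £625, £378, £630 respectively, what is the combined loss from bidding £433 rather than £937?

The deviation costs you only when the competing bid falls strictly between £433 and £937; elsewhere both bids give the same outcome.
£498: truthful payoff £439, deviation payoff £0 → loss £439.
£889: truthful payoff £48, deviation payoff £0 → loss £48.
£358: outcomes coincide → loss £0.
£448: truthful payoff £489, deviation payoff £0 → loss £489.
£625: truthful payoff £312, deviation payoff £0 → loss £312.
£378: outcomes coincide → loss £0.
£630: truthful payoff £307, deviation payoff £0 → loss £307.
Total loss = £439 + £48 + £489 + £312 + £307 = £1595.

£1595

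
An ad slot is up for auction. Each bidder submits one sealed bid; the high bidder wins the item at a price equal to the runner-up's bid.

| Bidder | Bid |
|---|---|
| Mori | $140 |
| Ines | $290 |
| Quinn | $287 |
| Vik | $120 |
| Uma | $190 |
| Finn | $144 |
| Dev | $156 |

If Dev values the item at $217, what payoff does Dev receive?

Highest bid: Ines at $290, so Ines wins.
Second-highest bid: Quinn at $287 — that is the price the winner pays.
Dev did not win, so Dev pays nothing and receives nothing: payoff $0.

$0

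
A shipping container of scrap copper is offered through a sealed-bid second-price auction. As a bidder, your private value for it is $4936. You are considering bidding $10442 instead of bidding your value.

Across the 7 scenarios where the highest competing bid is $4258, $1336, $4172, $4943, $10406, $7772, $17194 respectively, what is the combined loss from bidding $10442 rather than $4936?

The deviation costs you only when the competing bid falls strictly between $4936 and $10442; elsewhere both bids give the same outcome.
$4258: outcomes coincide → loss $0.
$1336: outcomes coincide → loss $0.
$4172: outcomes coincide → loss $0.
$4943: truthful payoff $0, deviation payoff −$7 → loss $7.
$10406: truthful payoff $0, deviation payoff −$5470 → loss $5470.
$7772: truthful payoff $0, deviation payoff −$2836 → loss $2836.
$17194: outcomes coincide → loss $0.
Total loss = $7 + $5470 + $2836 = $8313.

$8313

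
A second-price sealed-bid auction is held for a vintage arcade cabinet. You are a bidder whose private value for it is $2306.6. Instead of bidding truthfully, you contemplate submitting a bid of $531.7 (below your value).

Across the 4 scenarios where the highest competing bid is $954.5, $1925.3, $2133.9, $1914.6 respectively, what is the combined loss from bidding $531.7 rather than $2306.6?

The deviation costs you only when the competing bid falls strictly between $531.7 and $2306.6; elsewhere both bids give the same outcome.
$954.5: truthful payoff $1352.1, deviation payoff $0 → loss $1352.1.
$1925.3: truthful payoff $381.3, deviation payoff $0 → loss $381.3.
$2133.9: truthful payoff $172.7, deviation payoff $0 → loss $172.7.
$1914.6: truthful payoff $392, deviation payoff $0 → loss $392.
Total loss = $1352.1 + $381.3 + $172.7 + $392 = $2298.1.

$2298.1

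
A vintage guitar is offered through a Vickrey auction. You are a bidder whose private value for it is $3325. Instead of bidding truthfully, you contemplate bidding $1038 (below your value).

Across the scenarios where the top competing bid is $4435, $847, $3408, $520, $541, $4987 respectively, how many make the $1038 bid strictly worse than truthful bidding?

The deviation hurts exactly when the highest competing bid lies strictly between $1038 and $3325 — underbidding then forfeits a profitable win.
$4435: above both → same outcome either way.
$847: below both → same outcome either way.
$3408: above both → same outcome either way.
$520: below both → same outcome either way.
$541: below both → same outcome either way.
$4987: above both → same outcome either way.
Count: 0.

0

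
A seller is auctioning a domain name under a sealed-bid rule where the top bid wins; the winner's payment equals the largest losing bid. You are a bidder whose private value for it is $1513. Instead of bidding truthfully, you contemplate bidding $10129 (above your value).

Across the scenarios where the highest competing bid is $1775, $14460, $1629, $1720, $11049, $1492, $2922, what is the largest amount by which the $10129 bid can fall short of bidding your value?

$1775: truthful gives $0, deviation gives −$262 → loss $262.
$14460: same outcome either way → loss $0.
$1629: truthful gives $0, deviation gives −$116 → loss $116.
$1720: truthful gives $0, deviation gives −$207 → loss $207.
$11049: same outcome either way → loss $0.
$1492: same outcome either way → loss $0.
$2922: truthful gives $0, deviation gives −$1409 → loss $1409.
Maximum loss: $1409.

$1409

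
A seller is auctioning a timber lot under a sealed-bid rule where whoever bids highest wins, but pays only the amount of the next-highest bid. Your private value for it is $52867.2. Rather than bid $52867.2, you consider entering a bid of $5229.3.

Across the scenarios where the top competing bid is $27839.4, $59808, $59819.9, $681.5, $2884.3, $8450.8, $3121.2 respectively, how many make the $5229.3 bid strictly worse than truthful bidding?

2

The deviation hurts exactly when the highest competing bid lies strictly between $5229.3 and $52867.2 — underbidding then forfeits a profitable win.
$27839.4: inside the interval → strictly worse (loss $25027.8).
$59808: above both → same outcome either way.
$59819.9: above both → same outcome either way.
$681.5: below both → same outcome either way.
$2884.3: below both → same outcome either way.
$8450.8: inside the interval → strictly worse (loss $44416.4).
$3121.2: below both → same outcome either way.
Count: 2.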